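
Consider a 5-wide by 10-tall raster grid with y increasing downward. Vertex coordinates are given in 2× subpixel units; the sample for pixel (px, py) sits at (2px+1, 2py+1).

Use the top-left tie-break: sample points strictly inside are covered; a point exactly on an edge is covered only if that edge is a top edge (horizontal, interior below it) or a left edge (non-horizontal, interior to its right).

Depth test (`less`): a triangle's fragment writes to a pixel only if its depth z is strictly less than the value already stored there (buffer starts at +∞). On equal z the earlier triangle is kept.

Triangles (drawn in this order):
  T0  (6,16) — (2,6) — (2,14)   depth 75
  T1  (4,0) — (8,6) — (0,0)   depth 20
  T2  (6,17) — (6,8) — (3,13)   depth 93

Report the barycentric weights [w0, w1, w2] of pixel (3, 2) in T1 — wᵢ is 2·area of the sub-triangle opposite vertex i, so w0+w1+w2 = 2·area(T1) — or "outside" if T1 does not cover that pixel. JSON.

T0:
  2·area = 32  (B↔C swapped to make it positive)
  edge (6, 16)→(2, 14): d=(-4,-2) top-left  bias=+0
  edge (2, 14)→(2, 6): d=(0,-8) top-left  bias=+0
  edge (2, 6)→(6, 16): d=(4,10) right/bottom  bias=-1
    (1,4)@(3, 9): e=[22,8,2] → #
    (2,4)@(5, 9): e=[26,24,-18] → ·
    (1,5)@(3, 11): e=[14,8,10] → #
    (2,5)@(5, 11): e=[18,24,-10] → ·
    (1,6)@(3, 13): e=[6,8,18] → #
    (2,6)@(5, 13): e=[10,24,-2] → ·
    (1,7)@(3, 15): e=[-2,8,26] → ·
    (2,7)@(5, 15): e=[2,24,6] → #
    (3,7)@(7, 15): e=[6,40,-14] → ·
    (2,8)@(5, 17): e=[-6,24,14] → ·
  covered (4 px):
    · · · · ·
    · · · · ·
    · · · · ·
    · · · · ·
    · # · · ·
    · # · · ·
    · # · · ·
    · · # · ·
    · · · · ·
    · · · · ·
T1:
  2·area = 24
  edge (4, 0)→(8, 6): d=(4,6) right/bottom  bias=-1
  edge (8, 6)→(0, 0): d=(-8,-6) top-left  bias=+0
  edge (0, 0)→(4, 0): d=(4,0) top-left  bias=+0
    (1,0)@(3, 1): e=[10,10,4] → #
    (2,0)@(5, 1): e=[-2,22,4] → ·
    (1,1)@(3, 3): e=[18,-6,12] → ·
    (2,1)@(5, 3): e=[6,6,12] → #
    (3,1)@(7, 3): e=[-6,18,12] → ·
    (2,2)@(5, 5): e=[14,-10,20] → ·
    (3,2)@(7, 5): e=[2,2,20] → #
    (4,2)@(9, 5): e=[-10,14,20] → ·
    (3,3)@(7, 7): e=[10,-14,28] → ·
  covered (3 px):
    · # · · ·
    · · # · ·
    · · · # ·
    · · · · ·
    · · · · ·
    · · · · ·
    · · · · ·
    · · · · ·
    · · · · ·
    · · · · ·
T2:
  2·area = 27  (B↔C swapped to make it positive)
  edge (6, 17)→(3, 13): d=(-3,-4) top-left  bias=+0
  edge (3, 13)→(6, 8): d=(3,-5) top-left  bias=+0
  edge (6, 8)→(6, 17): d=(0,9) right/bottom  bias=-1
    (4,1)@(9, 3): e=[54,0,-27] → ·  [on edge]
    (2,5)@(5, 11): e=[14,4,9] → #
    (3,5)@(7, 11): e=[22,14,-9] → ·
    (1,6)@(3, 13): e=[0,0,27] → #  [on edge]
    (3,6)@(7, 13): e=[16,20,-9] → ·
    (1,7)@(3, 15): e=[-6,6,27] → ·
    (2,7)@(5, 15): e=[2,16,9] → #
    (3,7)@(7, 15): e=[10,26,-9] → ·
    (2,8)@(5, 17): e=[-4,22,9] → ·
  covered (4 px):
    · · · · ·
    · · · · ·
    · · · · ·
    · · · · ·
    · · · · ·
    · · # · ·
    · # # · ·
    · · # · ·
    · · · · ·
    · · · · ·

Final: [2,20,2]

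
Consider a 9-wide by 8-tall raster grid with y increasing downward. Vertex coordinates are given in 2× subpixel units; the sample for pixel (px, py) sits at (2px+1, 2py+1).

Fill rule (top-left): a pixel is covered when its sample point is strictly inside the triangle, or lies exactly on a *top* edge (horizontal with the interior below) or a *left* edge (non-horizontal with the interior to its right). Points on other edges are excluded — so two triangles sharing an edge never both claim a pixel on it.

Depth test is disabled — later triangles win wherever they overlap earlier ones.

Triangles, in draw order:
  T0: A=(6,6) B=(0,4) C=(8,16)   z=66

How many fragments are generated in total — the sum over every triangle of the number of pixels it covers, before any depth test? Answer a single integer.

T0:
  2·area = 56  (B↔C swapped to make it positive)
  edge (6, 6)→(8, 16): d=(2,10) right/bottom  bias=-1
  edge (8, 16)→(0, 4): d=(-8,-12) top-left  bias=+0
  edge (0, 4)→(6, 6): d=(6,2) right/bottom  bias=-1
    (2,0)@(5, 1): e=[0,84,-28] → .  [on edge]
    (0,2)@(1, 5): e=[48,4,4] → X
    (1,2)@(3, 5): e=[28,28,0] → .  [on edge]
    (0,3)@(1, 7): e=[52,-12,16] → .
    (1,3)@(3, 7): e=[32,12,12] → X
    (2,3)@(5, 7): e=[12,36,8] → X
    (3,3)@(7, 7): e=[-8,60,4] → .
    (4,3)@(9, 7): e=[-28,84,0] → .  [on edge]
    (1,4)@(3, 9): e=[36,-4,24] → .
    (2,4)@(5, 9): e=[16,20,20] → X
    (3,4)@(7, 9): e=[-4,44,16] → .
    (7,4)@(15, 9): e=[-84,140,0] → .  [on edge]
    (3,5)@(7, 11): e=[0,28,28] → .  [on edge]
  covered (6 px):
    . . . . . . . . .
    . . . . . . . . .
    X . . . . . . . .
    . X X . . . . . .
    . . X . . . . . .
    . . X . . . . . .
    . . . X . . . . .
    . . . . . . . . .

Answer: 6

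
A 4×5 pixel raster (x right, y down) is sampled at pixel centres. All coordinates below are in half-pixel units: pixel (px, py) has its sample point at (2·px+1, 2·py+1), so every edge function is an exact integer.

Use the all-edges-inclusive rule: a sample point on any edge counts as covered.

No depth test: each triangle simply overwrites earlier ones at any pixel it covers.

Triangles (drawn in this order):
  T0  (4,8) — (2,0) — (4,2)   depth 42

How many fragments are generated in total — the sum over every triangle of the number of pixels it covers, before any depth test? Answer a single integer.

T0:
  2·area = 12
  edge (4, 8)→(2, 0): d=(-2,-8) inclusive
  edge (2, 0)→(4, 2): d=(2,2) inclusive
  edge (4, 2)→(4, 8): d=(0,6) inclusive
    (1,0)@(3, 1): e=[6,0,6] → █  [on edge]
    (2,0)@(5, 1): e=[22,-4,-6] → ·
    (1,1)@(3, 3): e=[2,4,6] → █
    (2,1)@(5, 3): e=[18,0,-6] → ·  [on edge]
    (1,2)@(3, 5): e=[-2,8,6] → ·
    (3,2)@(7, 5): e=[30,0,-18] → ·  [on edge]
  covered (2 px):
    · █ · ·
    · █ · ·
    · · · ·
    · · · ·
    · · · ·

Answer: 2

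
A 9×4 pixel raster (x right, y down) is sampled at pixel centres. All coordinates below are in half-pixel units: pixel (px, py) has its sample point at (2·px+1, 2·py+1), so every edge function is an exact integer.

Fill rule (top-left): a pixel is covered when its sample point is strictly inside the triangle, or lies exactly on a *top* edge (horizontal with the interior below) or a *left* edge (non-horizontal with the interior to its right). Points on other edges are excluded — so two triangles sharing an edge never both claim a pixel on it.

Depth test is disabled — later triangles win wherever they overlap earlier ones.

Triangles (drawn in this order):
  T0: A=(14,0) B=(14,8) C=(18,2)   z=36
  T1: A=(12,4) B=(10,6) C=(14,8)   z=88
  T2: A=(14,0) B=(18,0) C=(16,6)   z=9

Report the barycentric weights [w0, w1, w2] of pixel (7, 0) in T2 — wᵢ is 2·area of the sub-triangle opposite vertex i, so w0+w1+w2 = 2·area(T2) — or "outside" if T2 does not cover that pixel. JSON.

T0:
  2·area = 32  (B↔C swapped to make it positive)
  edge (14, 0)→(18, 2): d=(4,2) right/bottom  bias=-1
  edge (18, 2)→(14, 8): d=(-4,6) right/bottom  bias=-1
  edge (14, 8)→(14, 0): d=(0,-8) top-left  bias=+0
    (7,0)@(15, 1): e=[2,22,8] → X
    (8,0)@(17, 1): e=[-2,10,24] → .
    (7,1)@(15, 3): e=[10,14,8] → X
    (8,1)@(17, 3): e=[6,2,24] → X
    (7,2)@(15, 5): e=[18,6,8] → X
    (8,2)@(17, 5): e=[14,-6,24] → .
    (7,3)@(15, 7): e=[26,-2,8] → .
  covered (4 px):
    . . . . . . . X .
    . . . . . . . X X
    . . . . . . . X .
    . . . . . . . . .
T1:
  2·area = 12  (B↔C swapped to make it positive)
  edge (12, 4)→(14, 8): d=(2,4) right/bottom  bias=-1
  edge (14, 8)→(10, 6): d=(-4,-2) top-left  bias=+0
  edge (10, 6)→(12, 4): d=(2,-2) top-left  bias=+0
    (7,0)@(15, 1): e=[-18,30,0] → .  [on edge]
    (6,1)@(13, 3): e=[-6,18,0] → .  [on edge]
    (5,2)@(11, 5): e=[6,6,0] → X  [on edge]
    (6,2)@(13, 5): e=[-2,10,4] → .
    (4,3)@(9, 7): e=[18,-6,0] → .  [on edge]
    (5,3)@(11, 7): e=[10,-2,4] → .
    (6,3)@(13, 7): e=[2,2,8] → X
    (7,3)@(15, 7): e=[-6,6,12] → .
  covered (2 px):
    . . . . . . . . .
    . . . . . . . . .
    . . . . . X . . .
    . . . . . . X . .
T2:
  2·area = 24
  edge (14, 0)→(18, 0): d=(4,0) top-left  bias=+0
  edge (18, 0)→(16, 6): d=(-2,6) right/bottom  bias=-1
  edge (16, 6)→(14, 0): d=(-2,-6) top-left  bias=+0
    (7,0)@(15, 1): e=[4,16,4] → X
    (8,0)@(17, 1): e=[4,4,16] → X
    (7,1)@(15, 3): e=[12,12,0] → X  [on edge]
    (8,1)@(17, 3): e=[12,0,12] → .  [on edge]
    (7,2)@(15, 5): e=[20,8,-4] → .
  covered (3 px):
    . . . . . . . X X
    . . . . . . . X .
    . . . . . . . . .
    . . . . . . . . .

Result: [16,4,4]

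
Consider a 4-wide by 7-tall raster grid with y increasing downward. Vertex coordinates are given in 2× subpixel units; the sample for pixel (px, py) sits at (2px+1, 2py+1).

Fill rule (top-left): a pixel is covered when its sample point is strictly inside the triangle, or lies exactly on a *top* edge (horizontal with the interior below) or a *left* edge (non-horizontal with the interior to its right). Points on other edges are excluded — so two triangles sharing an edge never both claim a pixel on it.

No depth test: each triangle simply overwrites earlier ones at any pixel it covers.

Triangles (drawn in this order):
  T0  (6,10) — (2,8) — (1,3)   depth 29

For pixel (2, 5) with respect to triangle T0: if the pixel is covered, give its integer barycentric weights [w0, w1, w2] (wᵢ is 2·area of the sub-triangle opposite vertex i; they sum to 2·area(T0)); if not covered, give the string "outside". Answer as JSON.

T0:
  2·area = 18
  edge (6, 10)→(2, 8): d=(-4,-2) top-left  bias=+0
  edge (2, 8)→(1, 3): d=(-1,-5) top-left  bias=+0
  edge (1, 3)→(6, 10): d=(5,7) right/bottom  bias=-1
    (0,1)@(1, 3): e=[18,0,0] → .  [on edge]
    (1,3)@(3, 7): e=[6,6,6] → X
    (2,3)@(5, 7): e=[10,16,-8] → .
    (1,4)@(3, 9): e=[-2,4,16] → .
    (2,4)@(5, 9): e=[2,14,2] → X
    (3,4)@(7, 9): e=[6,24,-12] → .
    (2,5)@(5, 11): e=[-6,12,12] → .
    (1,6)@(3, 13): e=[-18,0,36] → .  [on edge]
  covered (2 px):
    . . . .
    . . . .
    . . . .
    . X . .
    . . X .
    . . . .
    . . . .

Result: "outside"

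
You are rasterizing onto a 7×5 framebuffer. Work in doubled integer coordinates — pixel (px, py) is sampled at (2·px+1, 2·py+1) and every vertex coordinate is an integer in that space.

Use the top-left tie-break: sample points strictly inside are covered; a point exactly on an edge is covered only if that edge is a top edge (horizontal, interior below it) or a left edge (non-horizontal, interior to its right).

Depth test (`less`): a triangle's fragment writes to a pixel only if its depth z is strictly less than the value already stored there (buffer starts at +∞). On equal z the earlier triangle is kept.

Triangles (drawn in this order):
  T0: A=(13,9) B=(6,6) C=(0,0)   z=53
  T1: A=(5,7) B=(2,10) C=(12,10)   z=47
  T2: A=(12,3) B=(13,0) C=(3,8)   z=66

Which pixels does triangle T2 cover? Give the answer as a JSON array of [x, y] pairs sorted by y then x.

T0:
  2·area = 24
  edge (13, 9)→(6, 6): d=(-7,-3) top-left  bias=+0
  edge (6, 6)→(0, 0): d=(-6,-6) top-left  bias=+0
  edge (0, 0)→(13, 9): d=(13,9) right/bottom  bias=-1
    (0,0)@(1, 1): e=[20,0,4] → #  [on edge]
    (1,0)@(3, 1): e=[26,12,-14] → ·
    (0,1)@(1, 3): e=[6,-12,30] → ·
    (1,1)@(3, 3): e=[12,0,12] → #  [on edge]
    (2,1)@(5, 3): e=[18,12,-6] → ·
    (1,2)@(3, 5): e=[-2,-12,38] → ·
    (2,2)@(5, 5): e=[4,0,20] → #  [on edge]
    (3,2)@(7, 5): e=[10,12,2] → #
    (4,2)@(9, 5): e=[16,24,-16] → ·
    (2,3)@(5, 7): e=[-10,-12,46] → ·
    (3,3)@(7, 7): e=[-4,0,28] → ·  [on edge]
    (4,3)@(9, 7): e=[2,12,10] → #
    (4,4)@(9, 9): e=[-12,0,36] → ·  [on edge]
    (6,4)@(13, 9): e=[0,24,0] → ·  [on edge]
  covered (5 px):
    # · · · · · ·
    · # · · · · ·
    · · # # · · ·
    · · · · # · ·
    · · · · · · ·
T1:
  2·area = 30  (B↔C swapped to make it positive)
  edge (5, 7)→(12, 10): d=(7,3) right/bottom  bias=-1
  edge (12, 10)→(2, 10): d=(-10,0) right/bottom  bias=-1
  edge (2, 10)→(5, 7): d=(3,-3) top-left  bias=+0
    (5,0)@(11, 1): e=[-60,90,0] → ·  [on edge]
    (4,1)@(9, 3): e=[-40,70,0] → ·  [on edge]
    (3,2)@(7, 5): e=[-20,50,0] → ·  [on edge]
    (2,3)@(5, 7): e=[0,30,0] → ·  [on edge]
    (1,4)@(3, 9): e=[20,10,0] → #  [on edge]
    (2,4)@(5, 9): e=[14,10,6] → #
    (3,4)@(7, 9): e=[8,10,12] → #
    (4,4)@(9, 9): e=[2,10,18] → #
    (5,4)@(11, 9): e=[-4,10,24] → ·
  covered (4 px):
    · · · · · · ·
    · · · · · · ·
    · · · · · · ·
    · · · · · · ·
    · # # # # · ·
T2:
  2·area = 22  (B↔C swapped to make it positive)
  edge (12, 3)→(3, 8): d=(-9,5) right/bottom  bias=-1
  edge (3, 8)→(13, 0): d=(10,-8) top-left  bias=+0
  edge (13, 0)→(12, 3): d=(-1,3) right/bottom  bias=-1
    (5,1)@(11, 3): e=[5,14,3] → #
    (6,1)@(13, 3): e=[-5,30,-3] → ·
    (3,2)@(7, 5): e=[7,2,13] → #
    (4,2)@(9, 5): e=[-3,18,7] → ·
    (5,2)@(11, 5): e=[-13,34,1] → ·
    (3,3)@(7, 7): e=[-11,22,11] → ·
  covered (2 px):
    · · · · · · ·
    · · · · · # ·
    · · · # · · ·
    · · · · · · ·
    · · · · · · ·

Result: [[5,1],[3,2]]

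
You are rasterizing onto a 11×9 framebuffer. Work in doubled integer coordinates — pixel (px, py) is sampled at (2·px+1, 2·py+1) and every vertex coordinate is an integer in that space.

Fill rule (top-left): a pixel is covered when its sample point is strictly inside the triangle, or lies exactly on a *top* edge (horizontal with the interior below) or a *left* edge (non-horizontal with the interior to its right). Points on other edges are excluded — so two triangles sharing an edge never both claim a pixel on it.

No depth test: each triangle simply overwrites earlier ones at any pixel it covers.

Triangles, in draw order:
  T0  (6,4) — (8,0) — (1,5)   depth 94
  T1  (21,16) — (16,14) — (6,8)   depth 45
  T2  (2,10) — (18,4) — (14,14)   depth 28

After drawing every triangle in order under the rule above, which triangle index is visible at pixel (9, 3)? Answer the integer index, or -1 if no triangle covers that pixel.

T0:
  2·area = 18  (B↔C swapped to make it positive)
  edge (6, 4)→(1, 5): d=(-5,1) right/bottom  bias=-1
  edge (1, 5)→(8, 0): d=(7,-5) top-left  bias=+0
  edge (8, 0)→(6, 4): d=(-2,4) right/bottom  bias=-1
    (3,0)@(7, 1): e=[14,2,2] → X
    (4,0)@(9, 1): e=[12,12,-6] → .
    (10,0)@(21, 1): e=[0,72,-54] → .  [on edge]
    (2,1)@(5, 3): e=[6,6,6] → X
    (3,1)@(7, 3): e=[4,16,-2] → .
    (5,1)@(11, 3): e=[0,36,-18] → .  [on edge]
    (0,2)@(1, 5): e=[0,0,18] → .  [on edge]
    (2,2)@(5, 5): e=[-4,20,2] → .
  covered (2 px):
    . . . X . . . . . . .
    . . X . . . . . . . .
    . . . . . . . . . . .
    . . . . . . . . . . .
    . . . . . . . . . . .
    . . . . . . . . . . .
    . . . . . . . . . . .
    . . . . . . . . . . .
    . . . . . . . . . . .
T1:
  2·area = 10
  edge (21, 16)→(16, 14): d=(-5,-2) top-left  bias=+0
  edge (16, 14)→(6, 8): d=(-10,-6) top-left  bias=+0
  edge (6, 8)→(21, 16): d=(15,8) right/bottom  bias=-1
    (0,2)@(1, 5): e=[15,0,-5] → .  [on edge]
    (5,5)@(11, 11): e=[5,0,5] → X  [on edge]
    (6,5)@(13, 11): e=[9,12,-11] → .
    (5,6)@(11, 13): e=[-5,-20,35] → .
    (7,6)@(15, 13): e=[3,4,3] → X
    (8,6)@(17, 13): e=[7,16,-13] → .
    (7,7)@(15, 15): e=[-7,-16,33] → .
    (9,7)@(19, 15): e=[1,8,1] → X
    (10,7)@(21, 15): e=[5,20,-15] → .
    (9,8)@(19, 17): e=[-9,-12,31] → .
    (10,8)@(21, 17): e=[-5,0,15] → .  [on edge]
  covered (3 px):
    . . . . . . . . . . .
    . . . . . . . . . . .
    . . . . . . . . . . .
    . . . . . . . . . . .
    . . . . . . . . . . .
    . . . . . X . . . . .
    . . . . . . . X . . .
    . . . . . . . . . X .
    . . . . . . . . . . .
T2:
  2·area = 136
  edge (2, 10)→(18, 4): d=(16,-6) top-left  bias=+0
  edge (18, 4)→(14, 14): d=(-4,10) right/bottom  bias=-1
  edge (14, 14)→(2, 10): d=(-12,-4) top-left  bias=+0
    (8,2)@(17, 5): e=[10,6,120] → X
    (9,2)@(19, 5): e=[22,-14,128] → .
    (5,3)@(11, 7): e=[6,58,72] → X
    (6,3)@(13, 7): e=[18,38,80] → X
    (7,3)@(15, 7): e=[30,18,88] → X
    (8,3)@(17, 7): e=[42,-2,96] → .
    (2,4)@(5, 9): e=[2,110,24] → X
    (3,4)@(7, 9): e=[14,90,32] → X
    (4,4)@(9, 9): e=[26,70,40] → X
    (8,4)@(17, 9): e=[74,-10,72] → .
    (2,5)@(5, 11): e=[34,102,0] → X  [on edge]
    (8,5)@(17, 11): e=[106,-18,48] → .
    (5,6)@(11, 13): e=[102,34,0] → X  [on edge]
    (8,7)@(17, 15): e=[170,-34,0] → .  [on edge]
  covered (18 px):
    . . . . . . . . . . .
    . . . . . . . . . . .
    . . . . . . . . X . .
    . . . . . X X X . . .
    . . X X X X X X . . .
    . . X X X X X X . . .
    . . . . . X X . . . .
    . . . . . . . . . . .
    . . . . . . . . . . .

Z-buffer (winner per pixel, '.' = empty):
  . . . 0 . . . . . . .
  . . 0 . . . . . . . .
  . . . . . . . . 2 . .
  . . . . . 2 2 2 . . .
  . . 2 2 2 2 2 2 . . .
  . . 2 2 2 2 2 2 . . .
  . . . . . 2 2 1 . . .
  . . . . . . . . . 1 .
  . . . . . . . . . . .

Result: -1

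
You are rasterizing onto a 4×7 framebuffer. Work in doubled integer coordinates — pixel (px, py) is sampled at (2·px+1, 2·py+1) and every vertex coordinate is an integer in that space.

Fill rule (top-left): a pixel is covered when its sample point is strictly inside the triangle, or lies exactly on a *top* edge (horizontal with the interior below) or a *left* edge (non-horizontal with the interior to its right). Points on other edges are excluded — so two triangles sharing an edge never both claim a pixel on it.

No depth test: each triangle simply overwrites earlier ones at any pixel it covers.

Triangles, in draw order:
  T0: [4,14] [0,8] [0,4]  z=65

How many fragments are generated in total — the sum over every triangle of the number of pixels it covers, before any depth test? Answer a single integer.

T0:
  2·area = 16
  edge (4, 14)→(0, 8): d=(-4,-6) top-left  bias=+0
  edge (0, 8)→(0, 4): d=(0,-4) top-left  bias=+0
  edge (0, 4)→(4, 14): d=(4,10) right/bottom  bias=-1
    (0,3)@(1, 7): e=[10,4,2] → #
    (1,3)@(3, 7): e=[22,12,-18] → ·
    (0,4)@(1, 9): e=[2,4,10] → #
    (1,4)@(3, 9): e=[14,12,-10] → ·
    (0,5)@(1, 11): e=[-6,4,18] → ·
  covered (2 px):
    · · · ·
    · · · ·
    · · · ·
    # · · ·
    # · · ·
    · · · ·
    · · · ·

Result: 2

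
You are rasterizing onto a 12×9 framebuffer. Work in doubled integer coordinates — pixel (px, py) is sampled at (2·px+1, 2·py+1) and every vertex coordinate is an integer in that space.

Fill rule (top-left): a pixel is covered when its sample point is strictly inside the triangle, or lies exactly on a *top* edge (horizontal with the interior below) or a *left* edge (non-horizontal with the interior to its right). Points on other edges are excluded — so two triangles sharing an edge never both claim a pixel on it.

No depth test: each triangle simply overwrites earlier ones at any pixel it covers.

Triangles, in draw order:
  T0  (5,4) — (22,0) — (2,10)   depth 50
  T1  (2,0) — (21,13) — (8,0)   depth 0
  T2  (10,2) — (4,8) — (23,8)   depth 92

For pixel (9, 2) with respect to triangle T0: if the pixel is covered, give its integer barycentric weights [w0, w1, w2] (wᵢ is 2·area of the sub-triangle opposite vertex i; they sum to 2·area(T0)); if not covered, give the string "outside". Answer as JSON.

T0:
  2·area = 90
  edge (5, 4)→(22, 0): d=(17,-4) top-left  bias=+0
  edge (22, 0)→(2, 10): d=(-20,10) right/bottom  bias=-1
  edge (2, 10)→(5, 4): d=(3,-6) top-left  bias=+0
    (9,0)@(19, 1): e=[5,10,75] → █
    (10,0)@(21, 1): e=[13,-10,87] → ·
    (5,1)@(11, 3): e=[7,50,33] → █
    (6,1)@(13, 3): e=[15,30,45] → █
    (7,1)@(15, 3): e=[23,10,57] → █
    (8,1)@(17, 3): e=[31,-10,69] → ·
    (9,1)@(19, 3): e=[39,-30,81] → ·
    (2,2)@(5, 5): e=[17,70,3] → █
    (3,2)@(7, 5): e=[25,50,15] → █
    (4,2)@(9, 5): e=[33,30,27] → █
    (6,2)@(13, 5): e=[49,-10,51] → ·
    (7,2)@(15, 5): e=[57,-30,63] → ·
  covered (11 px):
    · · · · · · · · · █ · ·
    · · · · · █ █ █ · · · ·
    · · █ █ █ █ · · · · · ·
    · · █ █ · · · · · · · ·
    · █ · · · · · · · · · ·
    · · · · · · · · · · · ·
    · · · · · · · · · · · ·
    · · · · · · · · · · · ·
    · · · · · · · · · · · ·
T1:
  2·area = 78  (B↔C swapped to make it positive)
  edge (2, 0)→(8, 0): d=(6,0) top-left  bias=+0
  edge (8, 0)→(21, 13): d=(13,13) right/bottom  bias=-1
  edge (21, 13)→(2, 0): d=(-19,-13) top-left  bias=+0
    (2,0)@(5, 1): e=[6,52,20] → █
    (3,0)@(7, 1): e=[6,26,46] → █
    (4,0)@(9, 1): e=[6,0,72] → ·  [on edge]
    (2,1)@(5, 3): e=[18,78,-18] → ·
    (3,1)@(7, 3): e=[18,52,8] → █
    (4,1)@(9, 3): e=[18,26,34] → █
    (5,1)@(11, 3): e=[18,0,60] → ·  [on edge]
    (3,2)@(7, 5): e=[30,78,-30] → ·
    (4,2)@(9, 5): e=[30,52,-4] → ·
    (5,2)@(11, 5): e=[30,26,22] → █
    (6,2)@(13, 5): e=[30,0,48] → ·  [on edge]
    (5,3)@(11, 7): e=[42,52,-16] → ·
    (7,3)@(15, 7): e=[42,0,36] → ·  [on edge]
    (8,4)@(17, 9): e=[54,0,24] → ·  [on edge]
    (9,5)@(19, 11): e=[66,0,12] → ·  [on edge]
    (10,6)@(21, 13): e=[78,0,0] → ·  [on edge]
    (11,7)@(23, 15): e=[90,0,-12] → ·  [on edge]
  covered (6 px):
    · · █ █ · · · · · · · ·
    · · · █ █ · · · · · · ·
    · · · · · █ · · · · · ·
    · · · · · · █ · · · · ·
    · · · · · · · · · · · ·
    · · · · · · · · · · · ·
    · · · · · · · · · · · ·
    · · · · · · · · · · · ·
    · · · · · · · · · · · ·
T2:
  2·area = 114  (B↔C swapped to make it positive)
  edge (10, 2)→(23, 8): d=(13,6) right/bottom  bias=-1
  edge (23, 8)→(4, 8): d=(-19,0) right/bottom  bias=-1
  edge (4, 8)→(10, 2): d=(6,-6) top-left  bias=+0
    (5,0)@(11, 1): e=[-19,133,0] → ·  [on edge]
    (4,1)@(9, 3): e=[19,95,0] → █  [on edge]
    (5,1)@(11, 3): e=[7,95,12] → █
    (6,1)@(13, 3): e=[-5,95,24] → ·
    (3,2)@(7, 5): e=[57,57,0] → █  [on edge]
    (6,2)@(13, 5): e=[21,57,36] → █
    (7,2)@(15, 5): e=[9,57,48] → █
    (8,2)@(17, 5): e=[-3,57,60] → ·
    (2,3)@(5, 7): e=[95,19,0] → █  [on edge]
    (8,3)@(17, 7): e=[23,19,72] → █
    (9,3)@(19, 7): e=[11,19,84] → █
    (10,3)@(21, 7): e=[-1,19,96] → ·
    (1,4)@(3, 9): e=[133,-19,0] → ·  [on edge]
    (0,5)@(1, 11): e=[171,-57,0] → ·  [on edge]
  covered (15 px):
    · · · · · · · · · · · ·
    · · · · █ █ · · · · · ·
    · · · █ █ █ █ █ · · · ·
    · · █ █ █ █ █ █ █ █ · ·
    · · · · · · · · · · · ·
    · · · · · · · · · · · ·
    · · · · · · · · · · · ·
    · · · · · · · · · · · ·
    · · · · · · · · · · · ·

Answer: "outside"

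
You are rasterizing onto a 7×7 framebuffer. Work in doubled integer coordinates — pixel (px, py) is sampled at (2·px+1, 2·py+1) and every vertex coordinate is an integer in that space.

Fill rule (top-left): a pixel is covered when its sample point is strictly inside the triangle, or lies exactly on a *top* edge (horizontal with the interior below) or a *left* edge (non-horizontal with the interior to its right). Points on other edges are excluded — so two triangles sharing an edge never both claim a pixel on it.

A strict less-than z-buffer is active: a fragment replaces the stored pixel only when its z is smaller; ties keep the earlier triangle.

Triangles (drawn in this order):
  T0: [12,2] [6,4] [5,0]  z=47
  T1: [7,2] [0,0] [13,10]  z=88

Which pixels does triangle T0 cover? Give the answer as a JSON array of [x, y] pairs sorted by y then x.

T0:
  2·area = 26
  edge (12, 2)→(6, 4): d=(-6,2) right/bottom  bias=-1
  edge (6, 4)→(5, 0): d=(-1,-4) top-left  bias=+0
  edge (5, 0)→(12, 2): d=(7,2) right/bottom  bias=-1
    (3,0)@(7, 1): e=[16,7,3] → X
    (4,0)@(9, 1): e=[12,15,-1] → .
    (3,1)@(7, 3): e=[4,5,17] → X
    (4,1)@(9, 3): e=[0,13,13] → .  [on edge]
    (1,2)@(3, 5): e=[0,-13,39] → .  [on edge]
    (3,2)@(7, 5): e=[-8,3,31] → .
  covered (2 px):
    . . . X . . .
    . . . X . . .
    . . . . . . .
    . . . . . . .
    . . . . . . .
    . . . . . . .
    . . . . . . .
T1:
  2·area = 44  (B↔C swapped to make it positive)
  edge (7, 2)→(13, 10): d=(6,8) right/bottom  bias=-1
  edge (13, 10)→(0, 0): d=(-13,-10) top-left  bias=+0
  edge (0, 0)→(7, 2): d=(7,2) right/bottom  bias=-1
    (1,0)@(3, 1): e=[26,17,1] → X
    (2,0)@(5, 1): e=[10,37,-3] → .
    (1,1)@(3, 3): e=[38,-9,15] → .
    (2,1)@(5, 3): e=[22,11,11] → X
    (3,1)@(7, 3): e=[6,31,7] → X
    (4,1)@(9, 3): e=[-10,51,3] → .
    (2,2)@(5, 5): e=[34,-15,25] → .
    (3,2)@(7, 5): e=[18,5,21] → X
    (4,2)@(9, 5): e=[2,25,17] → X
    (5,2)@(11, 5): e=[-14,45,13] → .
    (3,3)@(7, 7): e=[30,-21,35] → .
    (4,3)@(9, 7): e=[14,-1,31] → .
  covered (5 px):
    . X . . . . .
    . . X X . . .
    . . . X X . .
    . . . . . . .
    . . . . . . .
    . . . . . . .
    . . . . . . .

Answer: [[3,0],[3,1]]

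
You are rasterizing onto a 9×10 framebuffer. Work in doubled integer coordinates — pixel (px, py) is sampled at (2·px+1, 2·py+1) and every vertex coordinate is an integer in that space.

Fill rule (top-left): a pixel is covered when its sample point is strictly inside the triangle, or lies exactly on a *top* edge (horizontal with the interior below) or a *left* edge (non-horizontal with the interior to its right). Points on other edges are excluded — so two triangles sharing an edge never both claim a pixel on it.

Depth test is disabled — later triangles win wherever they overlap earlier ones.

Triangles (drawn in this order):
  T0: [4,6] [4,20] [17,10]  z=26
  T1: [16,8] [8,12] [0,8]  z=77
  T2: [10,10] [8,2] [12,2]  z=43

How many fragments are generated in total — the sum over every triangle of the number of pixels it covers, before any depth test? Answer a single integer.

T0:
  2·area = 182  (B↔C swapped to make it positive)
  edge (4, 6)→(17, 10): d=(13,4) right/bottom  bias=-1
  edge (17, 10)→(4, 20): d=(-13,10) right/bottom  bias=-1
  edge (4, 20)→(4, 6): d=(0,-14) top-left  bias=+0
    (2,3)@(5, 7): e=[9,159,14] → X
    (3,3)@(7, 7): e=[1,139,42] → X
    (4,3)@(9, 7): e=[-7,119,70] → .
    (2,4)@(5, 9): e=[35,133,14] → X
    (4,4)@(9, 9): e=[19,93,70] → X
    (5,4)@(11, 9): e=[11,73,98] → X
    (6,4)@(13, 9): e=[3,53,126] → X
    (7,4)@(15, 9): e=[-5,33,154] → .
    (2,5)@(5, 11): e=[61,107,14] → X
    (7,5)@(15, 11): e=[21,7,154] → X
    (8,5)@(17, 11): e=[13,-13,182] → .
    (2,6)@(5, 13): e=[87,81,14] → X
  covered (24 px):
    . . . . . . . . .
    . . . . . . . . .
    . . . . . . . . .
    . . X X . . . . .
    . . X X X X X . .
    . . X X X X X X .
    . . X X X X X . .
    . . X X X . . . .
    . . X X . . . . .
    . . X . . . . . .
T1:
  2·area = 64
  edge (16, 8)→(8, 12): d=(-8,4) right/bottom  bias=-1
  edge (8, 12)→(0, 8): d=(-8,-4) top-left  bias=+0
  edge (0, 8)→(16, 8): d=(16,0) top-left  bias=+0
    (1,4)@(3, 9): e=[44,4,16] → X
    (2,4)@(5, 9): e=[36,12,16] → X
    (3,4)@(7, 9): e=[28,20,16] → X
    (4,4)@(9, 9): e=[20,28,16] → X
    (5,4)@(11, 9): e=[12,36,16] → X
    (6,4)@(13, 9): e=[4,44,16] → X
    (7,4)@(15, 9): e=[-4,52,16] → .
    (1,5)@(3, 11): e=[28,-12,48] → .
    (2,5)@(5, 11): e=[20,-4,48] → .
    (3,5)@(7, 11): e=[12,4,48] → X
    (5,5)@(11, 11): e=[-4,20,48] → .
    (6,5)@(13, 11): e=[-12,28,48] → .
  covered (8 px):
    . . . . . . . . .
    . . . . . . . . .
    . . . . . . . . .
    . . . . . . . . .
    . X X X X X X . .
    . . . X X . . . .
    . . . . . . . . .
    . . . . . . . . .
    . . . . . . . . .
    . . . . . . . . .
T2:
  2·area = 32
  edge (10, 10)→(8, 2): d=(-2,-8) top-left  bias=+0
  edge (8, 2)→(12, 2): d=(4,0) top-left  bias=+0
  edge (12, 2)→(10, 10): d=(-2,8) right/bottom  bias=-1
    (4,1)@(9, 3): e=[6,4,22] → X
    (5,1)@(11, 3): e=[22,4,6] → X
    (6,1)@(13, 3): e=[38,4,-10] → .
    (4,2)@(9, 5): e=[2,12,18] → X
    (6,2)@(13, 5): e=[34,12,-14] → .
    (4,3)@(9, 7): e=[-2,20,14] → .
    (5,3)@(11, 7): e=[14,20,-2] → .
  covered (4 px):
    . . . . . . . . .
    . . . . X X . . .
    . . . . X X . . .
    . . . . . . . . .
    . . . . . . . . .
    . . . . . . . . .
    . . . . . . . . .
    . . . . . . . . .
    . . . . . . . . .
    . . . . . . . . .

Final: 36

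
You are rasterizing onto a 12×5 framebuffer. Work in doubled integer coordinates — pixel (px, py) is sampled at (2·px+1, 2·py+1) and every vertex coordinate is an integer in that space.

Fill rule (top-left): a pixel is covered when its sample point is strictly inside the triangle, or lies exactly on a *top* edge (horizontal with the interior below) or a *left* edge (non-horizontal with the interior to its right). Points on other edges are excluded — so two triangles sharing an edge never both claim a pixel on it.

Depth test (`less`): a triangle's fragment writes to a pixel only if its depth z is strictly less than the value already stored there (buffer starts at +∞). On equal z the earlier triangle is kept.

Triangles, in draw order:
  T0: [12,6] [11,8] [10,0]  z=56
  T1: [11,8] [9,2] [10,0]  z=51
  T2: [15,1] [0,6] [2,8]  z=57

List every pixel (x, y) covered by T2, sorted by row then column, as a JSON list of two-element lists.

T0:
  2·area = 10
  edge (12, 6)→(11, 8): d=(-1,2) right/bottom  bias=-1
  edge (11, 8)→(10, 0): d=(-1,-8) top-left  bias=+0
  edge (10, 0)→(12, 6): d=(2,6) right/bottom  bias=-1
    (5,1)@(11, 3): e=[5,5,0] → ·  [on edge]
    (5,2)@(11, 5): e=[3,3,4] → #
    (6,2)@(13, 5): e=[-1,19,-8] → ·
    (5,3)@(11, 7): e=[1,1,8] → #
    (6,3)@(13, 7): e=[-3,17,-4] → ·
    (5,4)@(11, 9): e=[-1,-1,12] → ·
    (6,4)@(13, 9): e=[-5,15,0] → ·  [on edge]
  covered (2 px):
    · · · · · · · · · · · ·
    · · · · · · · · · · · ·
    · · · · · # · · · · · ·
    · · · · · # · · · · · ·
    · · · · · · · · · · · ·
T1:
  2·area = 10
  edge (11, 8)→(9, 2): d=(-2,-6) top-left  bias=+0
  edge (9, 2)→(10, 0): d=(1,-2) top-left  bias=+0
  edge (10, 0)→(11, 8): d=(1,8) right/bottom  bias=-1
  covered (0 px):
    · · · · · · · · · · · ·
    · · · · · · · · · · · ·
    · · · · · · · · · · · ·
    · · · · · · · · · · · ·
    · · · · · · · · · · · ·
T2:
  2·area = 40  (B↔C swapped to make it positive)
  edge (15, 1)→(2, 8): d=(-13,7) right/bottom  bias=-1
  edge (2, 8)→(0, 6): d=(-2,-2) top-left  bias=+0
  edge (0, 6)→(15, 1): d=(15,-5) top-left  bias=+0
    (7,0)@(15, 1): e=[0,40,0] → ·  [on edge]
    (4,1)@(9, 3): e=[16,24,0] → #  [on edge]
    (5,1)@(11, 3): e=[2,28,10] → #
    (6,1)@(13, 3): e=[-12,32,20] → ·
    (1,2)@(3, 5): e=[32,8,0] → #  [on edge]
    (2,2)@(5, 5): e=[18,12,10] → #
    (3,2)@(7, 5): e=[4,16,20] → #
    (4,2)@(9, 5): e=[-10,20,30] → ·
    (5,2)@(11, 5): e=[-24,24,40] → ·
    (0,3)@(1, 7): e=[20,0,20] → #  [on edge]
    (2,3)@(5, 7): e=[-8,8,40] → ·
    (3,3)@(7, 7): e=[-22,12,50] → ·
    (1,4)@(3, 9): e=[-20,0,60] → ·  [on edge]
  covered (7 px):
    · · · · · · · · · · · ·
    · · · · # # · · · · · ·
    · # # # · · · · · · · ·
    # # · · · · · · · · · ·
    · · · · · · · · · · · ·

Final: [[4,1],[5,1],[1,2],[2,2],[3,2],[0,3],[1,3]]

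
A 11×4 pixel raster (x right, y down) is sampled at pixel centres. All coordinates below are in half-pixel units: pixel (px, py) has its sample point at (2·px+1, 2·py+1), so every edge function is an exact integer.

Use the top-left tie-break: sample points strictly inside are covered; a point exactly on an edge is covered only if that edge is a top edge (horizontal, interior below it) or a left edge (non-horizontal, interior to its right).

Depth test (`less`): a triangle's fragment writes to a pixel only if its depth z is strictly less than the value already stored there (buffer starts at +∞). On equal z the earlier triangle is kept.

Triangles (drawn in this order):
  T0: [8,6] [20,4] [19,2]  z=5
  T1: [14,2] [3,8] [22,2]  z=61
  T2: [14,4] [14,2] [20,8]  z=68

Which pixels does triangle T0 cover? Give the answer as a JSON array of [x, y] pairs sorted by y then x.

T0:
  2·area = 26  (B↔C swapped to make it positive)
  edge (8, 6)→(19, 2): d=(11,-4) top-left  bias=+0
  edge (19, 2)→(20, 4): d=(1,2) right/bottom  bias=-1
  edge (20, 4)→(8, 6): d=(-12,2) right/bottom  bias=-1
    (8,1)@(17, 3): e=[3,5,18] → #
    (9,1)@(19, 3): e=[11,1,14] → #
    (10,1)@(21, 3): e=[19,-3,10] → ·
    (5,2)@(11, 5): e=[1,19,6] → #
    (6,2)@(13, 5): e=[9,15,2] → #
    (7,2)@(15, 5): e=[17,11,-2] → ·
    (8,2)@(17, 5): e=[25,7,-6] → ·
    (9,2)@(19, 5): e=[33,3,-10] → ·
    (5,3)@(11, 7): e=[23,21,-18] → ·
    (6,3)@(13, 7): e=[31,17,-22] → ·
  covered (4 px):
    · · · · · · · · · · ·
    · · · · · · · · # # ·
    · · · · · # # · · · ·
    · · · · · · · · · · ·
T1:
  2·area = 48  (B↔C swapped to make it positive)
  edge (14, 2)→(22, 2): d=(8,0) top-left  bias=+0
  edge (22, 2)→(3, 8): d=(-19,6) right/bottom  bias=-1
  edge (3, 8)→(14, 2): d=(11,-6) top-left  bias=+0
    (6,1)@(13, 3): e=[8,35,5] → #
    (7,1)@(15, 3): e=[8,23,17] → #
    (8,1)@(17, 3): e=[8,11,29] → #
    (9,1)@(19, 3): e=[8,-1,41] → ·
    (4,2)@(9, 5): e=[24,21,3] → #
    (5,2)@(11, 5): e=[24,9,15] → #
    (6,2)@(13, 5): e=[24,-3,27] → ·
    (7,2)@(15, 5): e=[24,-15,39] → ·
    (8,2)@(17, 5): e=[24,-27,51] → ·
    (2,3)@(5, 7): e=[40,7,1] → #
    (3,3)@(7, 7): e=[40,-5,13] → ·
    (4,3)@(9, 7): e=[40,-17,25] → ·
  covered (6 px):
    · · · · · · · · · · ·
    · · · · · · # # # · ·
    · · · · # # · · · · ·
    · · # · · · · · · · ·
T2:
  2·area = 12
  edge (14, 4)→(14, 2): d=(0,-2) top-left  bias=+0
  edge (14, 2)→(20, 8): d=(6,6) right/bottom  bias=-1
  edge (20, 8)→(14, 4): d=(-6,-4) top-left  bias=+0
    (6,0)@(13, 1): e=[-2,0,14] → ·  [on edge]
    (7,1)@(15, 3): e=[2,0,10] → ·  [on edge]
    (8,2)@(17, 5): e=[6,0,6] → ·  [on edge]
    (9,3)@(19, 7): e=[10,0,2] → ·  [on edge]
  covered (0 px):
    · · · · · · · · · · ·
    · · · · · · · · · · ·
    · · · · · · · · · · ·
    · · · · · · · · · · ·

Final: [[8,1],[9,1],[5,2],[6,2]]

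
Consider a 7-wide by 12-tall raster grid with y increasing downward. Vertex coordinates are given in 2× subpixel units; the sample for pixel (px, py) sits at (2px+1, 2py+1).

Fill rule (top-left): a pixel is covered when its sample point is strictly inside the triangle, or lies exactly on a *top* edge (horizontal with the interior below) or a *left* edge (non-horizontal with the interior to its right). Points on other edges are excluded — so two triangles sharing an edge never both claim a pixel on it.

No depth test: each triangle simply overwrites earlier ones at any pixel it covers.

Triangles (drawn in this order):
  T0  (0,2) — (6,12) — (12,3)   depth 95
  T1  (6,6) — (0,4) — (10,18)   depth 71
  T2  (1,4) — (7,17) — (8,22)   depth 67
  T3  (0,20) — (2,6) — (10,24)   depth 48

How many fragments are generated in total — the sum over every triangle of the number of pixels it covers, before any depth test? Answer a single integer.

T0:
  2·area = 114  (B↔C swapped to make it positive)
  edge (0, 2)→(12, 3): d=(12,1) right/bottom  bias=-1
  edge (12, 3)→(6, 12): d=(-6,9) right/bottom  bias=-1
  edge (6, 12)→(0, 2): d=(-6,-10) top-left  bias=+0
    (0,1)@(1, 3): e=[11,99,4] → X
    (1,1)@(3, 3): e=[9,81,24] → X
    (2,1)@(5, 3): e=[7,63,44] → X
    (3,1)@(7, 3): e=[5,45,64] → X
    (4,1)@(9, 3): e=[3,27,84] → X
    (5,1)@(11, 3): e=[1,9,104] → X
    (6,1)@(13, 3): e=[-1,-9,124] → .
    (0,2)@(1, 5): e=[35,87,-8] → .
    (1,2)@(3, 5): e=[33,69,12] → X
    (5,2)@(11, 5): e=[25,-3,92] → .
    (1,3)@(3, 7): e=[57,57,0] → X  [on edge]
    (5,3)@(11, 7): e=[49,-15,80] → .
    (4,8)@(9, 17): e=[171,-57,0] → .  [on edge]
  covered (16 px):
    . . . . . . .
    X X X X X X .
    . X X X X . .
    . X X X X . .
    . . X X . . .
    . . . . . . .
    . . . . . . .
    . . . . . . .
    . . . . . . .
    . . . . . . .
    . . . . . . .
    . . . . . . .
T1:
  2·area = 64  (B↔C swapped to make it positive)
  edge (6, 6)→(10, 18): d=(4,12) right/bottom  bias=-1
  edge (10, 18)→(0, 4): d=(-10,-14) top-left  bias=+0
  edge (0, 4)→(6, 6): d=(6,2) right/bottom  bias=-1
    (2,1)@(5, 3): e=[0,80,-16] → .  [on edge]
    (0,2)@(1, 5): e=[56,4,4] → X
    (1,2)@(3, 5): e=[32,32,0] → .  [on edge]
    (0,3)@(1, 7): e=[64,-16,16] → .
    (1,3)@(3, 7): e=[40,12,12] → X
    (2,3)@(5, 7): e=[16,40,8] → X
    (3,3)@(7, 7): e=[-8,68,4] → .
    (4,3)@(9, 7): e=[-32,96,0] → .  [on edge]
    (1,4)@(3, 9): e=[48,-8,24] → .
    (2,4)@(5, 9): e=[24,20,20] → X
    (3,4)@(7, 9): e=[0,48,16] → .  [on edge]
    (2,5)@(5, 11): e=[32,0,32] → X  [on edge]
    (4,7)@(9, 15): e=[0,16,48] → .  [on edge]
    (5,10)@(11, 21): e=[0,-16,80] → .  [on edge]
  covered (7 px):
    . . . . . . .
    . . . . . . .
    X . . . . . .
    . X X . . . .
    . . X . . . .
    . . X X . . .
    . . . X . . .
    . . . . . . .
    . . . . . . .
    . . . . . . .
    . . . . . . .
    . . . . . . .
T2:
  2·area = 17
  edge (1, 4)→(7, 17): d=(6,13) right/bottom  bias=-1
  edge (7, 17)→(8, 22): d=(1,5) right/bottom  bias=-1
  edge (8, 22)→(1, 4): d=(-7,-18) top-left  bias=+0
    (2,3)@(5, 7): e=[-34,0,51] → .  [on edge]
    (1,4)@(3, 9): e=[4,12,1] → X
    (2,4)@(5, 9): e=[-22,2,37] → .
    (1,5)@(3, 11): e=[16,14,-13] → .
    (2,6)@(5, 13): e=[2,6,9] → X
    (3,6)@(7, 13): e=[-24,-4,45] → .
    (2,7)@(5, 15): e=[14,8,-5] → .
    (3,8)@(7, 17): e=[0,0,17] → .  [on edge]
    (3,9)@(7, 19): e=[12,2,3] → X
    (4,9)@(9, 19): e=[-14,-8,39] → .
    (3,10)@(7, 21): e=[24,4,-11] → .
  covered (3 px):
    . . . . . . .
    . . . . . . .
    . . . . . . .
    . . . . . . .
    . X . . . . .
    . . . . . . .
    . . X . . . .
    . . . . . . .
    . . . . . . .
    . . . X . . .
    . . . . . . .
    . . . . . . .
T3:
  2·area = 148
  edge (0, 20)→(2, 6): d=(2,-14) top-left  bias=+0
  edge (2, 6)→(10, 24): d=(8,18) right/bottom  bias=-1
  edge (10, 24)→(0, 20): d=(-10,-4) top-left  bias=+0
    (1,4)@(3, 9): e=[20,6,122] → X
    (2,4)@(5, 9): e=[48,-30,130] → .
    (1,5)@(3, 11): e=[24,22,102] → X
    (2,5)@(5, 11): e=[52,-14,110] → .
    (0,6)@(1, 13): e=[0,74,74] → X  [on edge]
    (2,6)@(5, 13): e=[56,2,90] → X
    (3,6)@(7, 13): e=[84,-34,98] → .
    (0,7)@(1, 15): e=[4,90,54] → X
    (3,7)@(7, 15): e=[88,-18,78] → .
    (0,8)@(1, 17): e=[8,106,34] → X
    (3,8)@(7, 17): e=[92,-2,58] → .
    (0,9)@(1, 19): e=[12,122,14] → X
  covered (19 px):
    . . . . . . .
    . . . . . . .
    . . . . . . .
    . . . . . . .
    . X . . . . .
    . X . . . . .
    X X X . . . .
    X X X . . . .
    X X X . . . .
    X X X X . . .
    . X X X . . .
    . . . . X . .

Result: 45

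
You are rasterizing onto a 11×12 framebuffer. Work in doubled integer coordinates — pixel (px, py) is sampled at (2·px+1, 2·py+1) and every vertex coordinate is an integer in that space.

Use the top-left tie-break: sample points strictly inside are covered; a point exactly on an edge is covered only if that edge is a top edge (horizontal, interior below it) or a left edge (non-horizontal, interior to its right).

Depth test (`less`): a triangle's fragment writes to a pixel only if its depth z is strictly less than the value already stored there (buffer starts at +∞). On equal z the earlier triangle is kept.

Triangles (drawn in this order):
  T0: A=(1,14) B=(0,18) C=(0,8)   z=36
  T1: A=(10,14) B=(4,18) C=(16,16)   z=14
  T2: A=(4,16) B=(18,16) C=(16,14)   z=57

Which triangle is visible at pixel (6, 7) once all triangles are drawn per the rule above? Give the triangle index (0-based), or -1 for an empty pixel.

T0:
  2·area = 10
  edge (1, 14)→(0, 18): d=(-1,4) right/bottom  bias=-1
  edge (0, 18)→(0, 8): d=(0,-10) top-left  bias=+0
  edge (0, 8)→(1, 14): d=(1,6) right/bottom  bias=-1
  covered (0 px):
    . . . . . . . . . . .
    . . . . . . . . . . .
    . . . . . . . . . . .
    . . . . . . . . . . .
    . . . . . . . . . . .
    . . . . . . . . . . .
    . . . . . . . . . . .
    . . . . . . . . . . .
    . . . . . . . . . . .
    . . . . . . . . . . .
    . . . . . . . . . . .
    . . . . . . . . . . .
T1:
  2·area = 36  (B↔C swapped to make it positive)
  edge (10, 14)→(16, 16): d=(6,2) right/bottom  bias=-1
  edge (16, 16)→(4, 18): d=(-12,2) right/bottom  bias=-1
  edge (4, 18)→(10, 14): d=(6,-4) top-left  bias=+0
    (0,5)@(1, 11): e=[0,90,-54] → .  [on edge]
    (3,6)@(7, 13): e=[0,54,-18] → .  [on edge]
    (4,7)@(9, 15): e=[8,26,2] → X
    (5,7)@(11, 15): e=[4,22,10] → X
    (6,7)@(13, 15): e=[0,18,18] → .  [on edge]
    (3,8)@(7, 17): e=[24,6,6] → X
    (5,8)@(11, 17): e=[16,-2,22] → .
    (9,8)@(19, 17): e=[0,-18,54] → .  [on edge]
    (3,9)@(7, 19): e=[36,-18,18] → .
    (4,9)@(9, 19): e=[32,-22,26] → .
  covered (4 px):
    . . . . . . . . . . .
    . . . . . . . . . . .
    . . . . . . . . . . .
    . . . . . . . . . . .
    . . . . . . . . . . .
    . . . . . . . . . . .
    . . . . . . . . . . .
    . . . . X X . . . . .
    . . . X X . . . . . .
    . . . . . . . . . . .
    . . . . . . . . . . .
    . . . . . . . . . . .
T2:
  2·area = 28  (B↔C swapped to make it positive)
  edge (4, 16)→(16, 14): d=(12,-2) top-left  bias=+0
  edge (16, 14)→(18, 16): d=(2,2) right/bottom  bias=-1
  edge (18, 16)→(4, 16): d=(-14,0) right/bottom  bias=-1
    (1,0)@(3, 1): e=[-182,0,210] → .  [on edge]
    (2,1)@(5, 3): e=[-154,0,182] → .  [on edge]
    (3,2)@(7, 5): e=[-126,0,154] → .  [on edge]
    (4,3)@(9, 7): e=[-98,0,126] → .  [on edge]
    (5,4)@(11, 9): e=[-70,0,98] → .  [on edge]
    (6,5)@(13, 11): e=[-42,0,70] → .  [on edge]
    (7,6)@(15, 13): e=[-14,0,42] → .  [on edge]
    (5,7)@(11, 15): e=[2,12,14] → X
    (6,7)@(13, 15): e=[6,8,14] → X
    (7,7)@(15, 15): e=[10,4,14] → X
    (8,7)@(17, 15): e=[14,0,14] → .  [on edge]
    (5,8)@(11, 17): e=[26,16,-14] → .
    (9,8)@(19, 17): e=[42,0,-14] → .  [on edge]
    (10,9)@(21, 19): e=[70,0,-42] → .  [on edge]
  covered (3 px):
    . . . . . . . . . . .
    . . . . . . . . . . .
    . . . . . . . . . . .
    . . . . . . . . . . .
    . . . . . . . . . . .
    . . . . . . . . . . .
    . . . . . . . . . . .
    . . . . . X X X . . .
    . . . . . . . . . . .
    . . . . . . . . . . .
    . . . . . . . . . . .
    . . . . . . . . . . .

Z-buffer (winner per pixel, '.' = empty):
  . . . . . . . . . . .
  . . . . . . . . . . .
  . . . . . . . . . . .
  . . . . . . . . . . .
  . . . . . . . . . . .
  . . . . . . . . . . .
  . . . . . . . . . . .
  . . . . 1 1 2 2 . . .
  . . . 1 1 . . . . . .
  . . . . . . . . . . .
  . . . . . . . . . . .
  . . . . . . . . . . .

Answer: 2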